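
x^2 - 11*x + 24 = (x - 8)*(x - 3)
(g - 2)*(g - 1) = g^2 - 3*g + 2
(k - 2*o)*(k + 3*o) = k^2 + k*o - 6*o^2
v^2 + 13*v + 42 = (v + 6)*(v + 7)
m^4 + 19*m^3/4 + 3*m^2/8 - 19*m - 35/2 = (m - 2)*(m + 5/4)*(m + 2)*(m + 7/2)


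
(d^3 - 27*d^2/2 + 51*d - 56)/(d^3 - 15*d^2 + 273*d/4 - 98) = 2*(d - 2)/(2*d - 7)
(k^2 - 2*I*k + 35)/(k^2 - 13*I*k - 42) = (k + 5*I)/(k - 6*I)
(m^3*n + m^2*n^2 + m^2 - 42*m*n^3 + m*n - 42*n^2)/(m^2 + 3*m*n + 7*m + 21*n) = (m^3*n + m^2*n^2 + m^2 - 42*m*n^3 + m*n - 42*n^2)/(m^2 + 3*m*n + 7*m + 21*n)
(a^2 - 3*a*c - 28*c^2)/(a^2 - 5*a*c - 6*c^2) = (-a^2 + 3*a*c + 28*c^2)/(-a^2 + 5*a*c + 6*c^2)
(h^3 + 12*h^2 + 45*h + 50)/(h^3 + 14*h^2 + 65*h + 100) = (h + 2)/(h + 4)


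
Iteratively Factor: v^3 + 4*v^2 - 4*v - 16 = (v + 4)*(v^2 - 4) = (v + 2)*(v + 4)*(v - 2)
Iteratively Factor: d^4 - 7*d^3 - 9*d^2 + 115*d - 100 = (d - 5)*(d^3 - 2*d^2 - 19*d + 20) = (d - 5)*(d + 4)*(d^2 - 6*d + 5) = (d - 5)^2*(d + 4)*(d - 1)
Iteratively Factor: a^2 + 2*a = (a)*(a + 2)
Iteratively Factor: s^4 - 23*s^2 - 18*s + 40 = (s + 4)*(s^3 - 4*s^2 - 7*s + 10) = (s - 1)*(s + 4)*(s^2 - 3*s - 10) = (s - 5)*(s - 1)*(s + 4)*(s + 2)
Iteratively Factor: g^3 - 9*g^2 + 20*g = (g)*(g^2 - 9*g + 20) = g*(g - 5)*(g - 4)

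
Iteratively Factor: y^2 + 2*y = (y)*(y + 2)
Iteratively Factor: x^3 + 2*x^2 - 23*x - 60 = (x + 3)*(x^2 - x - 20) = (x + 3)*(x + 4)*(x - 5)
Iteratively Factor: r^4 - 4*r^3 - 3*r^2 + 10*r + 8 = (r + 1)*(r^3 - 5*r^2 + 2*r + 8) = (r + 1)^2*(r^2 - 6*r + 8) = (r - 2)*(r + 1)^2*(r - 4)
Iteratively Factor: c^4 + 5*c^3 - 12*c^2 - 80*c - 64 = (c + 4)*(c^3 + c^2 - 16*c - 16) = (c + 4)^2*(c^2 - 3*c - 4) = (c - 4)*(c + 4)^2*(c + 1)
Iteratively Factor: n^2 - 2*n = (n - 2)*(n)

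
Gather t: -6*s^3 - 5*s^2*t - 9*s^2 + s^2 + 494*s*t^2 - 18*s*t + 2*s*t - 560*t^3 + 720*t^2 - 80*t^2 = -6*s^3 - 8*s^2 - 560*t^3 + t^2*(494*s + 640) + t*(-5*s^2 - 16*s)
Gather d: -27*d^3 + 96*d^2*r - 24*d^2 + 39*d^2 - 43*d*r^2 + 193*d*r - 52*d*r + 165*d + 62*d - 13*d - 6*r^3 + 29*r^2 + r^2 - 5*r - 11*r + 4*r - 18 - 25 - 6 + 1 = -27*d^3 + d^2*(96*r + 15) + d*(-43*r^2 + 141*r + 214) - 6*r^3 + 30*r^2 - 12*r - 48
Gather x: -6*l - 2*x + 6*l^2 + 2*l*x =6*l^2 - 6*l + x*(2*l - 2)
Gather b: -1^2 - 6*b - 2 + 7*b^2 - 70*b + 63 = 7*b^2 - 76*b + 60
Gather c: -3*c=-3*c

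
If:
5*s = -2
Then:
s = -2/5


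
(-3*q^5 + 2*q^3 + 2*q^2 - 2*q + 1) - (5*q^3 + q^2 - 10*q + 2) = -3*q^5 - 3*q^3 + q^2 + 8*q - 1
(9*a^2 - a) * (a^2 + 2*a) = 9*a^4 + 17*a^3 - 2*a^2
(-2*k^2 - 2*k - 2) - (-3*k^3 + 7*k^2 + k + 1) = 3*k^3 - 9*k^2 - 3*k - 3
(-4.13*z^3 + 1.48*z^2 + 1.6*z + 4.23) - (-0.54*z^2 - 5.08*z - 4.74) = -4.13*z^3 + 2.02*z^2 + 6.68*z + 8.97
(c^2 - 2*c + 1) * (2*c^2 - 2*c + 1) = 2*c^4 - 6*c^3 + 7*c^2 - 4*c + 1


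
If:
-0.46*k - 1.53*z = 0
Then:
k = -3.32608695652174*z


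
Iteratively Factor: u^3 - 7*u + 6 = (u - 1)*(u^2 + u - 6) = (u - 1)*(u + 3)*(u - 2)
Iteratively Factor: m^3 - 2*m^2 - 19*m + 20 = (m - 5)*(m^2 + 3*m - 4) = (m - 5)*(m - 1)*(m + 4)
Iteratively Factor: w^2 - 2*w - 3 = (w - 3)*(w + 1)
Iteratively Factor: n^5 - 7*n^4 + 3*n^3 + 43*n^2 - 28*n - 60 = (n - 2)*(n^4 - 5*n^3 - 7*n^2 + 29*n + 30) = (n - 2)*(n + 1)*(n^3 - 6*n^2 - n + 30) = (n - 2)*(n + 1)*(n + 2)*(n^2 - 8*n + 15) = (n - 3)*(n - 2)*(n + 1)*(n + 2)*(n - 5)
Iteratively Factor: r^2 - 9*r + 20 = (r - 4)*(r - 5)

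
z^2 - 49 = (z - 7)*(z + 7)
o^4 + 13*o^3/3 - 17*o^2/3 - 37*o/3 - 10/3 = (o - 2)*(o + 1/3)*(o + 1)*(o + 5)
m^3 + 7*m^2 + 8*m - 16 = (m - 1)*(m + 4)^2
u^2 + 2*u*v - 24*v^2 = (u - 4*v)*(u + 6*v)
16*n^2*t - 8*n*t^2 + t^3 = t*(-4*n + t)^2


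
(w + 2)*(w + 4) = w^2 + 6*w + 8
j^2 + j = j*(j + 1)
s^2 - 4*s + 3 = (s - 3)*(s - 1)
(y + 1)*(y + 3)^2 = y^3 + 7*y^2 + 15*y + 9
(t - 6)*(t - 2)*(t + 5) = t^3 - 3*t^2 - 28*t + 60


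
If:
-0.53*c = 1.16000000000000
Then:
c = -2.19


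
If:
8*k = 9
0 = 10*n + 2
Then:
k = 9/8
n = -1/5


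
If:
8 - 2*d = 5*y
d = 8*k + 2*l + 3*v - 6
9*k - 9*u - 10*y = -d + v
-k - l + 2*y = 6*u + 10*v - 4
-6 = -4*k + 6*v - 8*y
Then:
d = 4 - 5*y/2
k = 41*y/296 + 75/148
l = 587/148 - 1167*y/296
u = 455/444 - 417*y/296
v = 211*y/148 - 49/74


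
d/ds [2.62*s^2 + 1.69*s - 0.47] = 5.24*s + 1.69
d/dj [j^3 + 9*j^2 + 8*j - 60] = 3*j^2 + 18*j + 8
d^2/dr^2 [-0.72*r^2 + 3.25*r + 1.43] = -1.44000000000000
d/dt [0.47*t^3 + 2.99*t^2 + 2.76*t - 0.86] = 1.41*t^2 + 5.98*t + 2.76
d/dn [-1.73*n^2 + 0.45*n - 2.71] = 0.45 - 3.46*n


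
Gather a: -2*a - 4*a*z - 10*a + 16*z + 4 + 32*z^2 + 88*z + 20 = a*(-4*z - 12) + 32*z^2 + 104*z + 24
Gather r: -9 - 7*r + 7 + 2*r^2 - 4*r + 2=2*r^2 - 11*r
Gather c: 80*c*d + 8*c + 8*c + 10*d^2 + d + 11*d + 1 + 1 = c*(80*d + 16) + 10*d^2 + 12*d + 2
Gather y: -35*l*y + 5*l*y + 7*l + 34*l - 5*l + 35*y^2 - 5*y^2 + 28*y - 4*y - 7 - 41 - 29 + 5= 36*l + 30*y^2 + y*(24 - 30*l) - 72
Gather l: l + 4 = l + 4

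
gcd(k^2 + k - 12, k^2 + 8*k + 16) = k + 4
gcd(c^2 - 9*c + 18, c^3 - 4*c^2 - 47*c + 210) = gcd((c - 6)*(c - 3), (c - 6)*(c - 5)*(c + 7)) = c - 6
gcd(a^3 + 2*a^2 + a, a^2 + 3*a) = a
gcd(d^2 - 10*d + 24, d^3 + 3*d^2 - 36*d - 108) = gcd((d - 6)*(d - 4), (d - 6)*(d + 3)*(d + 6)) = d - 6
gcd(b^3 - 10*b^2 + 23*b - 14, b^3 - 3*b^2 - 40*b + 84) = b^2 - 9*b + 14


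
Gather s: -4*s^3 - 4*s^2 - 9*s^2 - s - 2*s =-4*s^3 - 13*s^2 - 3*s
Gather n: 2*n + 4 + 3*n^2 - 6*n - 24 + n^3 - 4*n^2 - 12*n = n^3 - n^2 - 16*n - 20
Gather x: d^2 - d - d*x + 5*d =d^2 - d*x + 4*d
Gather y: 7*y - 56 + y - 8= 8*y - 64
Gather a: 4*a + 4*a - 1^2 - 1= 8*a - 2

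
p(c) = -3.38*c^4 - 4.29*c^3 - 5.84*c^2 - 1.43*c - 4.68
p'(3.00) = -517.34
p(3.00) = -451.14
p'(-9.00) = 8917.30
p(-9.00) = -19513.62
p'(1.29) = -66.94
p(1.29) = -34.81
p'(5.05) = -2129.84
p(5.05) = -2911.61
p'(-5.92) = 2421.73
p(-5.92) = -3462.30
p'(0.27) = -5.79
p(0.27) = -5.59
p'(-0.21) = 0.58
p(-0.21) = -4.60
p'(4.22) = -1295.96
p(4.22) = -1509.05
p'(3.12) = -573.77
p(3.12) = -516.57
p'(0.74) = -22.60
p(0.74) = -11.69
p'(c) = -13.52*c^3 - 12.87*c^2 - 11.68*c - 1.43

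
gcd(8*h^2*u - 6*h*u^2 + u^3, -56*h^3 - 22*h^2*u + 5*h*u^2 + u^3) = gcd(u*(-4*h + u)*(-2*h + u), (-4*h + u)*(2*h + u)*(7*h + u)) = -4*h + u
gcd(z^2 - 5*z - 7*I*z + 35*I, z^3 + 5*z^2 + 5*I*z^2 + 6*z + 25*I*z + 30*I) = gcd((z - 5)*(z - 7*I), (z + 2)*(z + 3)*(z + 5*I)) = 1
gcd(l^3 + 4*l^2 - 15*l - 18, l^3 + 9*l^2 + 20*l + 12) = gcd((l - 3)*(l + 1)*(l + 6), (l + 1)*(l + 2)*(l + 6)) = l^2 + 7*l + 6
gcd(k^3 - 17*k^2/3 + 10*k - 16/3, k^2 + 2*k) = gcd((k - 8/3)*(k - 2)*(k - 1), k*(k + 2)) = 1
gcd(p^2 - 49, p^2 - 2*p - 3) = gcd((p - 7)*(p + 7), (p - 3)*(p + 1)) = 1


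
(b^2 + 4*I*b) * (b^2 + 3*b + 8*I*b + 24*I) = b^4 + 3*b^3 + 12*I*b^3 - 32*b^2 + 36*I*b^2 - 96*b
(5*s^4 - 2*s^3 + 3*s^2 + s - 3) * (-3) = -15*s^4 + 6*s^3 - 9*s^2 - 3*s + 9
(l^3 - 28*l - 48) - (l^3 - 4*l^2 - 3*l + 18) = 4*l^2 - 25*l - 66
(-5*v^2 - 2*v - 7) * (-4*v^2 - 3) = 20*v^4 + 8*v^3 + 43*v^2 + 6*v + 21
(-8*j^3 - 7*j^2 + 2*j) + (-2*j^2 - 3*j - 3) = -8*j^3 - 9*j^2 - j - 3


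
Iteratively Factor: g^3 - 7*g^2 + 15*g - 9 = (g - 3)*(g^2 - 4*g + 3) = (g - 3)^2*(g - 1)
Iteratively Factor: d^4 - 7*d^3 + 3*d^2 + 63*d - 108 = (d - 3)*(d^3 - 4*d^2 - 9*d + 36) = (d - 3)^2*(d^2 - d - 12) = (d - 3)^2*(d + 3)*(d - 4)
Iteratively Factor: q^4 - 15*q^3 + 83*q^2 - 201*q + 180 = (q - 3)*(q^3 - 12*q^2 + 47*q - 60) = (q - 4)*(q - 3)*(q^2 - 8*q + 15) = (q - 5)*(q - 4)*(q - 3)*(q - 3)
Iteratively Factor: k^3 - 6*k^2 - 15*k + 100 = (k + 4)*(k^2 - 10*k + 25) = (k - 5)*(k + 4)*(k - 5)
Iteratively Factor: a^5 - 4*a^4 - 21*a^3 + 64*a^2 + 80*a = (a - 4)*(a^4 - 21*a^2 - 20*a) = a*(a - 4)*(a^3 - 21*a - 20) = a*(a - 5)*(a - 4)*(a^2 + 5*a + 4) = a*(a - 5)*(a - 4)*(a + 1)*(a + 4)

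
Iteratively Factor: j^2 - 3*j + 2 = (j - 2)*(j - 1)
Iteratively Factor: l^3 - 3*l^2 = (l)*(l^2 - 3*l) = l^2*(l - 3)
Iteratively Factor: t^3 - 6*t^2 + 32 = (t + 2)*(t^2 - 8*t + 16) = (t - 4)*(t + 2)*(t - 4)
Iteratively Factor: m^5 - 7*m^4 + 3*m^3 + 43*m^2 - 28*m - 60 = (m - 5)*(m^4 - 2*m^3 - 7*m^2 + 8*m + 12) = (m - 5)*(m + 2)*(m^3 - 4*m^2 + m + 6) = (m - 5)*(m + 1)*(m + 2)*(m^2 - 5*m + 6) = (m - 5)*(m - 2)*(m + 1)*(m + 2)*(m - 3)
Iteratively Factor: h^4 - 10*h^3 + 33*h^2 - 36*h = (h)*(h^3 - 10*h^2 + 33*h - 36) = h*(h - 4)*(h^2 - 6*h + 9) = h*(h - 4)*(h - 3)*(h - 3)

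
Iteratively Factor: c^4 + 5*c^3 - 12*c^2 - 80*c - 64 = (c + 1)*(c^3 + 4*c^2 - 16*c - 64) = (c + 1)*(c + 4)*(c^2 - 16) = (c - 4)*(c + 1)*(c + 4)*(c + 4)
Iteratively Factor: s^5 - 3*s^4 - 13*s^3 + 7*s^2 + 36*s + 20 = (s + 2)*(s^4 - 5*s^3 - 3*s^2 + 13*s + 10) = (s + 1)*(s + 2)*(s^3 - 6*s^2 + 3*s + 10) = (s + 1)^2*(s + 2)*(s^2 - 7*s + 10) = (s - 2)*(s + 1)^2*(s + 2)*(s - 5)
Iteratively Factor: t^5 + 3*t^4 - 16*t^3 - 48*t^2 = (t + 4)*(t^4 - t^3 - 12*t^2) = (t + 3)*(t + 4)*(t^3 - 4*t^2) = (t - 4)*(t + 3)*(t + 4)*(t^2) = t*(t - 4)*(t + 3)*(t + 4)*(t)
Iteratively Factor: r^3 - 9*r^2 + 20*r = (r - 4)*(r^2 - 5*r) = r*(r - 4)*(r - 5)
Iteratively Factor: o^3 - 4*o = (o)*(o^2 - 4) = o*(o + 2)*(o - 2)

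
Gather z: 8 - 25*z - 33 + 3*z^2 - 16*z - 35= 3*z^2 - 41*z - 60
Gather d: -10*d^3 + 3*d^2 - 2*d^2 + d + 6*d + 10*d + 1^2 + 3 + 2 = -10*d^3 + d^2 + 17*d + 6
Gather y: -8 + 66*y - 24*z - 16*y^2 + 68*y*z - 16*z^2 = -16*y^2 + y*(68*z + 66) - 16*z^2 - 24*z - 8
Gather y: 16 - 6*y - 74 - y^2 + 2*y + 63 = -y^2 - 4*y + 5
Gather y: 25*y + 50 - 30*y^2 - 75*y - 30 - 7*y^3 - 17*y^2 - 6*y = -7*y^3 - 47*y^2 - 56*y + 20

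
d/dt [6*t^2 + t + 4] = 12*t + 1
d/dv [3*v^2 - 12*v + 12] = 6*v - 12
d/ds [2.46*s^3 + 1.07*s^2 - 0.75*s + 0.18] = 7.38*s^2 + 2.14*s - 0.75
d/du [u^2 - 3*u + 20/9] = 2*u - 3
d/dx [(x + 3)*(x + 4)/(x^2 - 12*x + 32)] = (-19*x^2 + 40*x + 368)/(x^4 - 24*x^3 + 208*x^2 - 768*x + 1024)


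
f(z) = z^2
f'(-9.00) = -18.00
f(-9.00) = 81.00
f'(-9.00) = -18.00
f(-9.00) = 81.00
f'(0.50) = 1.00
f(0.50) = 0.25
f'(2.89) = 5.78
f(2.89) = 8.35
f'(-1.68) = -3.36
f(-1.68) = 2.82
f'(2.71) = 5.42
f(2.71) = 7.34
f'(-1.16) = -2.32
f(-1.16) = 1.35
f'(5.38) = 10.76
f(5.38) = 28.94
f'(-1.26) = -2.52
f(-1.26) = 1.59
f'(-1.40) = -2.80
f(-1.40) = 1.96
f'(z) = 2*z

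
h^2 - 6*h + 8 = (h - 4)*(h - 2)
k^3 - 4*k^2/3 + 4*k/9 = k*(k - 2/3)^2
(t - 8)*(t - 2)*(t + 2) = t^3 - 8*t^2 - 4*t + 32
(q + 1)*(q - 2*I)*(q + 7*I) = q^3 + q^2 + 5*I*q^2 + 14*q + 5*I*q + 14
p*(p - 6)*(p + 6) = p^3 - 36*p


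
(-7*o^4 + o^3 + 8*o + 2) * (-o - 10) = 7*o^5 + 69*o^4 - 10*o^3 - 8*o^2 - 82*o - 20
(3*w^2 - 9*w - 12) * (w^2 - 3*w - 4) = 3*w^4 - 18*w^3 + 3*w^2 + 72*w + 48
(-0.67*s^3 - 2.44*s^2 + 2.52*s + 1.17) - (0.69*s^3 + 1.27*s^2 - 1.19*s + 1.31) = -1.36*s^3 - 3.71*s^2 + 3.71*s - 0.14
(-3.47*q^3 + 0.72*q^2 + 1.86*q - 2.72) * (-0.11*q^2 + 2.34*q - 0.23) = 0.3817*q^5 - 8.199*q^4 + 2.2783*q^3 + 4.486*q^2 - 6.7926*q + 0.6256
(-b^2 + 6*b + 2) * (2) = -2*b^2 + 12*b + 4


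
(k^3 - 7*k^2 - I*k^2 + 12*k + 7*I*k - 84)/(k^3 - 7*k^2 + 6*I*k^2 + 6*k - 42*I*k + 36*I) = (k^3 + k^2*(-7 - I) + k*(12 + 7*I) - 84)/(k^3 + k^2*(-7 + 6*I) + k*(6 - 42*I) + 36*I)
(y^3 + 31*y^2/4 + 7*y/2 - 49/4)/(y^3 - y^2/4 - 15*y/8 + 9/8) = 2*(4*y^2 + 35*y + 49)/(8*y^2 + 6*y - 9)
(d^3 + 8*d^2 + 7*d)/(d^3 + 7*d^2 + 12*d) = (d^2 + 8*d + 7)/(d^2 + 7*d + 12)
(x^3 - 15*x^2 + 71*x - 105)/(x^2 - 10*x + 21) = x - 5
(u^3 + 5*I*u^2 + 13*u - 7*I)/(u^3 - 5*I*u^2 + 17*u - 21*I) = (u^2 + 6*I*u + 7)/(u^2 - 4*I*u + 21)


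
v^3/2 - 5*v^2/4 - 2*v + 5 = (v/2 + 1)*(v - 5/2)*(v - 2)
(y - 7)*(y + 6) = y^2 - y - 42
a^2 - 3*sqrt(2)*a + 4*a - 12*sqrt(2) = (a + 4)*(a - 3*sqrt(2))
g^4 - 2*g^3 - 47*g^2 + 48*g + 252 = (g - 7)*(g - 3)*(g + 2)*(g + 6)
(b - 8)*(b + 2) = b^2 - 6*b - 16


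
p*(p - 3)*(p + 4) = p^3 + p^2 - 12*p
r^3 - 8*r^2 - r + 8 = (r - 8)*(r - 1)*(r + 1)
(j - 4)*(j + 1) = j^2 - 3*j - 4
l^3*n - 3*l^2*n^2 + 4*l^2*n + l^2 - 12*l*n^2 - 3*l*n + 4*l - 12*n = (l + 4)*(l - 3*n)*(l*n + 1)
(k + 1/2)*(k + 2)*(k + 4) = k^3 + 13*k^2/2 + 11*k + 4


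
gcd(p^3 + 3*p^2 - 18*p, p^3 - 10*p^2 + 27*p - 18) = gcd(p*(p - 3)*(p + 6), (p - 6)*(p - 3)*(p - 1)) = p - 3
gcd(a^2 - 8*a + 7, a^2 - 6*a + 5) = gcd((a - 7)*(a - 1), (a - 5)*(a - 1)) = a - 1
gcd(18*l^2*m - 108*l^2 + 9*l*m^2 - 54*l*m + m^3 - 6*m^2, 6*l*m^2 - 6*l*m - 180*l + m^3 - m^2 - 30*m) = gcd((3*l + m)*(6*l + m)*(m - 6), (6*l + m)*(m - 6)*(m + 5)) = 6*l*m - 36*l + m^2 - 6*m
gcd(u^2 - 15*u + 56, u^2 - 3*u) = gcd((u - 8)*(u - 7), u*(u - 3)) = 1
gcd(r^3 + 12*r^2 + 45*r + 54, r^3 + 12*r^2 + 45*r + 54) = r^3 + 12*r^2 + 45*r + 54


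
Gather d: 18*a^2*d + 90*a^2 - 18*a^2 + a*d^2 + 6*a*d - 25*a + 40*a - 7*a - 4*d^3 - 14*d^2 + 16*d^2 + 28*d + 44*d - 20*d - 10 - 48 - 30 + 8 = 72*a^2 + 8*a - 4*d^3 + d^2*(a + 2) + d*(18*a^2 + 6*a + 52) - 80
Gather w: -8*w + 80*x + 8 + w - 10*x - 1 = -7*w + 70*x + 7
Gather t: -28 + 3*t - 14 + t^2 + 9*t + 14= t^2 + 12*t - 28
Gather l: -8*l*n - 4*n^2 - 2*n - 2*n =-8*l*n - 4*n^2 - 4*n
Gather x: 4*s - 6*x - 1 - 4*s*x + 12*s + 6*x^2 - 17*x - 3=16*s + 6*x^2 + x*(-4*s - 23) - 4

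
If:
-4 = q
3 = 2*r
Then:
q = -4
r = 3/2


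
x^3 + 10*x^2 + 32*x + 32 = (x + 2)*(x + 4)^2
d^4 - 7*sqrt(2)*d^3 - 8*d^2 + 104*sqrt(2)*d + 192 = (d - 6*sqrt(2))*(d - 4*sqrt(2))*(d + sqrt(2))*(d + 2*sqrt(2))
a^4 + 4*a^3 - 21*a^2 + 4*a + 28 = (a - 2)^2*(a + 1)*(a + 7)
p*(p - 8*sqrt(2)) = p^2 - 8*sqrt(2)*p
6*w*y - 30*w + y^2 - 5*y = (6*w + y)*(y - 5)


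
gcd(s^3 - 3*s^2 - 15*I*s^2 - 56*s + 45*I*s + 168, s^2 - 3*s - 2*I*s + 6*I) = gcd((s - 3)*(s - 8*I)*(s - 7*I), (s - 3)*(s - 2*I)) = s - 3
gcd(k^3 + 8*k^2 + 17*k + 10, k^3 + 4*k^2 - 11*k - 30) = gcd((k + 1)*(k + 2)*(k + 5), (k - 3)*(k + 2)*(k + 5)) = k^2 + 7*k + 10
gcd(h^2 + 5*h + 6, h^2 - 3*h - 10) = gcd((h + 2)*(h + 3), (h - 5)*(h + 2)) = h + 2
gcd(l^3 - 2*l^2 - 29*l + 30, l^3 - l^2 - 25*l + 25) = l^2 + 4*l - 5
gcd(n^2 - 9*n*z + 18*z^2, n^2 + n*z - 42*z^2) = -n + 6*z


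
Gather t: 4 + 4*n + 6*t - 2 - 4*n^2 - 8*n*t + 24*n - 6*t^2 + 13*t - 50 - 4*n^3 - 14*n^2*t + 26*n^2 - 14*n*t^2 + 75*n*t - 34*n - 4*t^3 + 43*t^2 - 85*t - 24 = -4*n^3 + 22*n^2 - 6*n - 4*t^3 + t^2*(37 - 14*n) + t*(-14*n^2 + 67*n - 66) - 72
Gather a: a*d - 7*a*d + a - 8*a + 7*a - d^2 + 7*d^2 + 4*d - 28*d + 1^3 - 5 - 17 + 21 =-6*a*d + 6*d^2 - 24*d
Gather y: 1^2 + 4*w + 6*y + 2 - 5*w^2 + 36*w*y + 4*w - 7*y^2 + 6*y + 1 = -5*w^2 + 8*w - 7*y^2 + y*(36*w + 12) + 4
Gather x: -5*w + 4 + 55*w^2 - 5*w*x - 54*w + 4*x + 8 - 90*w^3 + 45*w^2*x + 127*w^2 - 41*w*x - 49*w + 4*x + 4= -90*w^3 + 182*w^2 - 108*w + x*(45*w^2 - 46*w + 8) + 16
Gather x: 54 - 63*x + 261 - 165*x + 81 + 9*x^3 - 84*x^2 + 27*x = 9*x^3 - 84*x^2 - 201*x + 396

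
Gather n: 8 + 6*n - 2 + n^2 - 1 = n^2 + 6*n + 5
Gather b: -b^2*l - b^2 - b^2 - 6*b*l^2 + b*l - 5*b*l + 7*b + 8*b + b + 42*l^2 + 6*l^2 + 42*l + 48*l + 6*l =b^2*(-l - 2) + b*(-6*l^2 - 4*l + 16) + 48*l^2 + 96*l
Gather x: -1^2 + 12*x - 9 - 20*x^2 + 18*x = -20*x^2 + 30*x - 10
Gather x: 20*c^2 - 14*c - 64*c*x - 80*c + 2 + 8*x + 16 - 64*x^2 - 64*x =20*c^2 - 94*c - 64*x^2 + x*(-64*c - 56) + 18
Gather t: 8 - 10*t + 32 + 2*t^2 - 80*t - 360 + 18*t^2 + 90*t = 20*t^2 - 320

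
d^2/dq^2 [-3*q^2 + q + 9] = -6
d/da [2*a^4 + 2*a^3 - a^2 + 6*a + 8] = 8*a^3 + 6*a^2 - 2*a + 6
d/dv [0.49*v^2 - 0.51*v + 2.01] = 0.98*v - 0.51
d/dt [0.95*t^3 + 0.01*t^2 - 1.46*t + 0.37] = 2.85*t^2 + 0.02*t - 1.46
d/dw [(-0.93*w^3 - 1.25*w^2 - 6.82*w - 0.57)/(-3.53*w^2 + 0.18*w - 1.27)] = (3.2829*w^4 - 0.3348*w^3 - 20.7563*w^2 - 0.8492*w + 8.764)/(12.4609*w^4 - 1.2708*w^3 + 8.9986*w^2 - 0.4572*w + 1.6129)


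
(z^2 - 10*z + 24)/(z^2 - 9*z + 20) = (z - 6)/(z - 5)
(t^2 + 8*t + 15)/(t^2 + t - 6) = (t + 5)/(t - 2)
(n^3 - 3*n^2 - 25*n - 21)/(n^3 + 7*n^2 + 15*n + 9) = (n - 7)/(n + 3)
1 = 1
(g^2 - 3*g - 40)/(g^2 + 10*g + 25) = (g - 8)/(g + 5)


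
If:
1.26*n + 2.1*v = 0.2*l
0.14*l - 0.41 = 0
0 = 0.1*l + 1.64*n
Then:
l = 2.93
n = -0.18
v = 0.39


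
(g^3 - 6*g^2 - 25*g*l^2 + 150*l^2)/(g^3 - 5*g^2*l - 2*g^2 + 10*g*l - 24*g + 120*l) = (g + 5*l)/(g + 4)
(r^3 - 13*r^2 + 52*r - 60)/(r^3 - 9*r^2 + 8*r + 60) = (r - 2)/(r + 2)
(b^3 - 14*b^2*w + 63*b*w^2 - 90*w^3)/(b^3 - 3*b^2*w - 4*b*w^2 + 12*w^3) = (-b^2 + 11*b*w - 30*w^2)/(-b^2 + 4*w^2)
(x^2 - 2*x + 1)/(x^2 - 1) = (x - 1)/(x + 1)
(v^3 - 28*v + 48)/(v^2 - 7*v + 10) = (v^2 + 2*v - 24)/(v - 5)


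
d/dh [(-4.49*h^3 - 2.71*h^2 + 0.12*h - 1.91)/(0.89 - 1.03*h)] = (9.2494*h^3 - 9.197*h^2 - 4.8238*h - 1.8605)/(1.0609*h^2 - 1.8334*h + 0.7921)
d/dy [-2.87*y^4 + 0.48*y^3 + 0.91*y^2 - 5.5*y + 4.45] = -11.48*y^3 + 1.44*y^2 + 1.82*y - 5.5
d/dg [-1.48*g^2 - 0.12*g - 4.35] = -2.96*g - 0.12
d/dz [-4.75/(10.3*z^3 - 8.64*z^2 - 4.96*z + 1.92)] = (146.775*z^2 - 82.08*z - 23.56)/(10.3*z^3 - 8.64*z^2 - 4.96*z + 1.92)^2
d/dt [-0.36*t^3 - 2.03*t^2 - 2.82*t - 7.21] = -1.08*t^2 - 4.06*t - 2.82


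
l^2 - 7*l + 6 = (l - 6)*(l - 1)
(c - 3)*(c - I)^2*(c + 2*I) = c^4 - 3*c^3 + 3*c^2 - 9*c - 2*I*c + 6*I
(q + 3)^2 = q^2 + 6*q + 9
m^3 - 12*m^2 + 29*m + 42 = (m - 7)*(m - 6)*(m + 1)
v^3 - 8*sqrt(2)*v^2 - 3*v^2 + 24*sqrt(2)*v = v*(v - 3)*(v - 8*sqrt(2))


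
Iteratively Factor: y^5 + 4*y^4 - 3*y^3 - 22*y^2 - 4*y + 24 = (y + 2)*(y^4 + 2*y^3 - 7*y^2 - 8*y + 12) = (y - 2)*(y + 2)*(y^3 + 4*y^2 + y - 6) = (y - 2)*(y + 2)^2*(y^2 + 2*y - 3) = (y - 2)*(y + 2)^2*(y + 3)*(y - 1)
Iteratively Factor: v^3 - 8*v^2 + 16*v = (v - 4)*(v^2 - 4*v) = v*(v - 4)*(v - 4)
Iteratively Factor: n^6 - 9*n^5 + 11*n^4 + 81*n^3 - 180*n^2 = (n + 3)*(n^5 - 12*n^4 + 47*n^3 - 60*n^2) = (n - 5)*(n + 3)*(n^4 - 7*n^3 + 12*n^2) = (n - 5)*(n - 3)*(n + 3)*(n^3 - 4*n^2) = (n - 5)*(n - 4)*(n - 3)*(n + 3)*(n^2) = n*(n - 5)*(n - 4)*(n - 3)*(n + 3)*(n)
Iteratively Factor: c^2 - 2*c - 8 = (c - 4)*(c + 2)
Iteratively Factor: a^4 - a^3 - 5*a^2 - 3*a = (a - 3)*(a^3 + 2*a^2 + a) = a*(a - 3)*(a^2 + 2*a + 1) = a*(a - 3)*(a + 1)*(a + 1)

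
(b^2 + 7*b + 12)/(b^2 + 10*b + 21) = (b + 4)/(b + 7)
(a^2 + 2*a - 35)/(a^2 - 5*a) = (a + 7)/a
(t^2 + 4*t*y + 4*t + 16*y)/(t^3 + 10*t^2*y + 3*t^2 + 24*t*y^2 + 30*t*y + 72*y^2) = (t + 4)/(t^2 + 6*t*y + 3*t + 18*y)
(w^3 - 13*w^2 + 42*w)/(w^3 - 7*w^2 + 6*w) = (w - 7)/(w - 1)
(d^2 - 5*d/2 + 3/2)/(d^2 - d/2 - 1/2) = (2*d - 3)/(2*d + 1)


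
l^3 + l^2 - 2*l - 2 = (l + 1)*(l - sqrt(2))*(l + sqrt(2))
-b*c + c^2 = c*(-b + c)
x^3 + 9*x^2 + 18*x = x*(x + 3)*(x + 6)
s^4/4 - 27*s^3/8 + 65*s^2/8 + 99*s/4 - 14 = (s/4 + 1/2)*(s - 8)*(s - 7)*(s - 1/2)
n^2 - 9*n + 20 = (n - 5)*(n - 4)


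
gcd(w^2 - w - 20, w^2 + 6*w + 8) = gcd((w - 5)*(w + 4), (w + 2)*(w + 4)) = w + 4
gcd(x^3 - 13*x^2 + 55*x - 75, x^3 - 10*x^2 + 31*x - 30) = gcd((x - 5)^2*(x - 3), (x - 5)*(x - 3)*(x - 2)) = x^2 - 8*x + 15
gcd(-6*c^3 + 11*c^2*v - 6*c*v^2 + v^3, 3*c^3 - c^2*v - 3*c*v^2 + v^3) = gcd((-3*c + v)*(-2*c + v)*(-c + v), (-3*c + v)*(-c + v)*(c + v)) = 3*c^2 - 4*c*v + v^2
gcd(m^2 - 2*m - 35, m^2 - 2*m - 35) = m^2 - 2*m - 35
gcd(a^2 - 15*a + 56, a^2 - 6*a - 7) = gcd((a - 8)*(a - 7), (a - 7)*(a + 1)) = a - 7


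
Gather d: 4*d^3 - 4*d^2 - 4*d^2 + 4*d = 4*d^3 - 8*d^2 + 4*d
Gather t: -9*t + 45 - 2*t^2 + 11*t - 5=-2*t^2 + 2*t + 40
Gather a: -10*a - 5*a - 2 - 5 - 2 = -15*a - 9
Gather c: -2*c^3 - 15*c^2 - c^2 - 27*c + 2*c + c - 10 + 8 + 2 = -2*c^3 - 16*c^2 - 24*c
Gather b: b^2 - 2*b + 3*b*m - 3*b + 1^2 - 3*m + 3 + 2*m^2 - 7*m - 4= b^2 + b*(3*m - 5) + 2*m^2 - 10*m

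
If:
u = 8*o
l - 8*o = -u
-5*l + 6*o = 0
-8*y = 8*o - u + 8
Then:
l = 0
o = 0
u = 0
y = -1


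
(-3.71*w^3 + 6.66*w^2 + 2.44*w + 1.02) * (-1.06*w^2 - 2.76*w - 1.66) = 3.9326*w^5 + 3.18*w^4 - 14.8094*w^3 - 18.8712*w^2 - 6.8656*w - 1.6932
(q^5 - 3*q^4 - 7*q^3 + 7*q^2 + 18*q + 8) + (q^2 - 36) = q^5 - 3*q^4 - 7*q^3 + 8*q^2 + 18*q - 28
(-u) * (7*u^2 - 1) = -7*u^3 + u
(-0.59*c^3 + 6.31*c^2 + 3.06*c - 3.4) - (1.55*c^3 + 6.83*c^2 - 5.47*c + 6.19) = -2.14*c^3 - 0.52*c^2 + 8.53*c - 9.59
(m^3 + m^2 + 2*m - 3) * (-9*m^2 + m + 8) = -9*m^5 - 8*m^4 - 9*m^3 + 37*m^2 + 13*m - 24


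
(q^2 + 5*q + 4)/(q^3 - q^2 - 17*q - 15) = (q + 4)/(q^2 - 2*q - 15)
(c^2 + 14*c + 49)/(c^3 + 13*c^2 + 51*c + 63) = (c + 7)/(c^2 + 6*c + 9)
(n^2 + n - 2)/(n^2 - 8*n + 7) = (n + 2)/(n - 7)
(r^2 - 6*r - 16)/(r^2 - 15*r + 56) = (r + 2)/(r - 7)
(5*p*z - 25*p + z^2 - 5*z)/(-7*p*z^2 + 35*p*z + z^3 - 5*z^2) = (5*p + z)/(z*(-7*p + z))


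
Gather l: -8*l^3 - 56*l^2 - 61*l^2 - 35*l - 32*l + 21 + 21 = -8*l^3 - 117*l^2 - 67*l + 42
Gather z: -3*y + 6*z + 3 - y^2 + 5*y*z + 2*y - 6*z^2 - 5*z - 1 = -y^2 - y - 6*z^2 + z*(5*y + 1) + 2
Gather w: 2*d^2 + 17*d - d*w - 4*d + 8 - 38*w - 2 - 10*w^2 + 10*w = 2*d^2 + 13*d - 10*w^2 + w*(-d - 28) + 6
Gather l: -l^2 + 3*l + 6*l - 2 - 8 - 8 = -l^2 + 9*l - 18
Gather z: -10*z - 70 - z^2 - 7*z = -z^2 - 17*z - 70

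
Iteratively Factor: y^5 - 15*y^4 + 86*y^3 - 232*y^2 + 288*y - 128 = (y - 4)*(y^4 - 11*y^3 + 42*y^2 - 64*y + 32) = (y - 4)*(y - 1)*(y^3 - 10*y^2 + 32*y - 32) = (y - 4)^2*(y - 1)*(y^2 - 6*y + 8) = (y - 4)^3*(y - 1)*(y - 2)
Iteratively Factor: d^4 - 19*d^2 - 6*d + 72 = (d + 3)*(d^3 - 3*d^2 - 10*d + 24) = (d + 3)^2*(d^2 - 6*d + 8) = (d - 4)*(d + 3)^2*(d - 2)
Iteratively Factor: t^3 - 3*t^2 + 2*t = (t - 1)*(t^2 - 2*t) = (t - 2)*(t - 1)*(t)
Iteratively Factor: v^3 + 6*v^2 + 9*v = (v)*(v^2 + 6*v + 9) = v*(v + 3)*(v + 3)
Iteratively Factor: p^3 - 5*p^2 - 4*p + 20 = (p + 2)*(p^2 - 7*p + 10) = (p - 2)*(p + 2)*(p - 5)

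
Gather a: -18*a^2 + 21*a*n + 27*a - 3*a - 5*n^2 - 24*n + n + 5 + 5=-18*a^2 + a*(21*n + 24) - 5*n^2 - 23*n + 10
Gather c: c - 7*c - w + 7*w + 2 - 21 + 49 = -6*c + 6*w + 30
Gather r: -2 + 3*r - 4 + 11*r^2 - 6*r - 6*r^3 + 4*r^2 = -6*r^3 + 15*r^2 - 3*r - 6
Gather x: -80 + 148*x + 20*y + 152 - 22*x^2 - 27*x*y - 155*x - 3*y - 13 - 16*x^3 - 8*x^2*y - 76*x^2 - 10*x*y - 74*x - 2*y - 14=-16*x^3 + x^2*(-8*y - 98) + x*(-37*y - 81) + 15*y + 45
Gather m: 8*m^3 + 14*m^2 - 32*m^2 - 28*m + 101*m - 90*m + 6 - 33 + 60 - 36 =8*m^3 - 18*m^2 - 17*m - 3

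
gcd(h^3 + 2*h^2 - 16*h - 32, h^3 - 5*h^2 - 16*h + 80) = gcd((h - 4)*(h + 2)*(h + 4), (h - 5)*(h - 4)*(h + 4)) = h^2 - 16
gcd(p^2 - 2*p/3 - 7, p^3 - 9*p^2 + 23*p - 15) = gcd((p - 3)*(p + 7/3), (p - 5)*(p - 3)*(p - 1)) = p - 3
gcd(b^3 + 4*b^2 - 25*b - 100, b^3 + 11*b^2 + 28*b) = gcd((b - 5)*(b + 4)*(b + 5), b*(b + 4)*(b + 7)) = b + 4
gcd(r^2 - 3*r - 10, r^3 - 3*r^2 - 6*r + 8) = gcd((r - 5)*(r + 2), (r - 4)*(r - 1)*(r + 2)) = r + 2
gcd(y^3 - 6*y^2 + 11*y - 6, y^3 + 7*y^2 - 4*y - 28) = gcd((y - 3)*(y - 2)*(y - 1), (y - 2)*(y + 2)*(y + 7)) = y - 2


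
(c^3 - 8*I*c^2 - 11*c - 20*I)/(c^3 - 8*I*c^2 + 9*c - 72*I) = (c^3 - 8*I*c^2 - 11*c - 20*I)/(c^3 - 8*I*c^2 + 9*c - 72*I)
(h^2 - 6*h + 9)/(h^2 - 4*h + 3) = (h - 3)/(h - 1)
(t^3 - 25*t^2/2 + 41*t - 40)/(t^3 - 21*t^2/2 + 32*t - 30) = (t - 8)/(t - 6)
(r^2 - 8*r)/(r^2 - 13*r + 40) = r/(r - 5)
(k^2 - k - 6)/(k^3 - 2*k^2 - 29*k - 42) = (k - 3)/(k^2 - 4*k - 21)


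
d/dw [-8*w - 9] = -8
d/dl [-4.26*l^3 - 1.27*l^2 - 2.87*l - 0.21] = -12.78*l^2 - 2.54*l - 2.87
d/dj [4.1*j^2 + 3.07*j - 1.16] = 8.2*j + 3.07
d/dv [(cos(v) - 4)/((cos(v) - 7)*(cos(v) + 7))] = (cos(v)^2 - 8*cos(v) + 49)*sin(v)/((cos(v) - 7)^2*(cos(v) + 7)^2)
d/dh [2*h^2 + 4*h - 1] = 4*h + 4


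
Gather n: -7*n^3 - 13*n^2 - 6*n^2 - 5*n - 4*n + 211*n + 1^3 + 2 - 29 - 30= -7*n^3 - 19*n^2 + 202*n - 56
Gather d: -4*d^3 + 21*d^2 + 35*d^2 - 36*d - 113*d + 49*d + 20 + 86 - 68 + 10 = -4*d^3 + 56*d^2 - 100*d + 48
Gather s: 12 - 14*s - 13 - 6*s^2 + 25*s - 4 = -6*s^2 + 11*s - 5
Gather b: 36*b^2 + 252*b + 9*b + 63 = 36*b^2 + 261*b + 63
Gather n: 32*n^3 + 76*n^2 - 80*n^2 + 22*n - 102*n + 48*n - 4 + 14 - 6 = 32*n^3 - 4*n^2 - 32*n + 4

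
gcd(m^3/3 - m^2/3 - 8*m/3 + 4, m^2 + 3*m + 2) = 1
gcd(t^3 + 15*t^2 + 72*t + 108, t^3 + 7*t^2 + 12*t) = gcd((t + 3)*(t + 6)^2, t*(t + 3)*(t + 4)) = t + 3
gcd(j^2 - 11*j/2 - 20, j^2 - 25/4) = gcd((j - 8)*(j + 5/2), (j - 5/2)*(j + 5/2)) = j + 5/2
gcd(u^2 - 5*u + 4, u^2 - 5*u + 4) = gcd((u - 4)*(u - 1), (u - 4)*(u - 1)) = u^2 - 5*u + 4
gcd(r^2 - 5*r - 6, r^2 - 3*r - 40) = 1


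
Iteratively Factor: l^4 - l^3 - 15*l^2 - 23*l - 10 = (l + 1)*(l^3 - 2*l^2 - 13*l - 10) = (l + 1)^2*(l^2 - 3*l - 10) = (l - 5)*(l + 1)^2*(l + 2)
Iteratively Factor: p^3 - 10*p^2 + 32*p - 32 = (p - 4)*(p^2 - 6*p + 8) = (p - 4)^2*(p - 2)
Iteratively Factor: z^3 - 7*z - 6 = (z + 1)*(z^2 - z - 6) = (z + 1)*(z + 2)*(z - 3)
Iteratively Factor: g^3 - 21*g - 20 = (g + 1)*(g^2 - g - 20) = (g + 1)*(g + 4)*(g - 5)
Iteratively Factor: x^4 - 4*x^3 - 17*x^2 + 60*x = (x - 3)*(x^3 - x^2 - 20*x) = (x - 3)*(x + 4)*(x^2 - 5*x) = x*(x - 3)*(x + 4)*(x - 5)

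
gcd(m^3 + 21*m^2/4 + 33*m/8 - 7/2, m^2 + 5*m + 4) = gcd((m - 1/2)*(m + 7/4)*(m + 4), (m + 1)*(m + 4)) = m + 4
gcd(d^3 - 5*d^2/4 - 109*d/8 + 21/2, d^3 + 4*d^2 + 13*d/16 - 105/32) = d^2 + 11*d/4 - 21/8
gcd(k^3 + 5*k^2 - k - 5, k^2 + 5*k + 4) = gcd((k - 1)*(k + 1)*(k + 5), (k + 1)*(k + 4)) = k + 1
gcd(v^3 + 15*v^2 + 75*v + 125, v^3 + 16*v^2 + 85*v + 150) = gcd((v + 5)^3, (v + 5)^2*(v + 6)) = v^2 + 10*v + 25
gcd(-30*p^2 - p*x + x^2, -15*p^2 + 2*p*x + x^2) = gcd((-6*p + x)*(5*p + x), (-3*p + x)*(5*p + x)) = 5*p + x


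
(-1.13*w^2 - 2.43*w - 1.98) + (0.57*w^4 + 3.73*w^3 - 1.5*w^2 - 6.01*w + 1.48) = 0.57*w^4 + 3.73*w^3 - 2.63*w^2 - 8.44*w - 0.5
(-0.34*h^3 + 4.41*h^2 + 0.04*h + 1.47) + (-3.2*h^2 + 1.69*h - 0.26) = -0.34*h^3 + 1.21*h^2 + 1.73*h + 1.21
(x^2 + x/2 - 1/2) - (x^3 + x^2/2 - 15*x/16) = -x^3 + x^2/2 + 23*x/16 - 1/2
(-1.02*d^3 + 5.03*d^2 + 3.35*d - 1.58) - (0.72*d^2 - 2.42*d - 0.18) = -1.02*d^3 + 4.31*d^2 + 5.77*d - 1.4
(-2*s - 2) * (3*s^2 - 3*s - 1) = -6*s^3 + 8*s + 2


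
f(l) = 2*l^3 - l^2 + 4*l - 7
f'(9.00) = 472.00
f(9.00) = 1406.00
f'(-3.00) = 64.00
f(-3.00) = -82.00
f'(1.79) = 19.64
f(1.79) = 8.43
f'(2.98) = 51.32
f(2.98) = 48.97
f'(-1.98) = 31.48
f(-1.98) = -34.37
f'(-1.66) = 23.85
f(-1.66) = -25.54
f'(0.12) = 3.85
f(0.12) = -6.53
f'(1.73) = 18.50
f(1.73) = 7.28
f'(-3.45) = 82.32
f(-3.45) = -114.83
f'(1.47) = 14.03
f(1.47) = 3.07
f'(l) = 6*l^2 - 2*l + 4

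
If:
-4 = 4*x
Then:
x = -1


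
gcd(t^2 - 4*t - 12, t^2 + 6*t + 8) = t + 2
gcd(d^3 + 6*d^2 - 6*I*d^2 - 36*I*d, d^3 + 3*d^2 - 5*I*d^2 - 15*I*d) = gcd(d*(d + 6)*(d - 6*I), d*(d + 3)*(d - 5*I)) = d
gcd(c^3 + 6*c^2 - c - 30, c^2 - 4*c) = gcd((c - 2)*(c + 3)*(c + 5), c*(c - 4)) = 1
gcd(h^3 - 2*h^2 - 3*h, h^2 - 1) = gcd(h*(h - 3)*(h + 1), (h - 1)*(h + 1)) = h + 1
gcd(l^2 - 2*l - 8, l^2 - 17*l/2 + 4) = 1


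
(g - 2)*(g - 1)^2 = g^3 - 4*g^2 + 5*g - 2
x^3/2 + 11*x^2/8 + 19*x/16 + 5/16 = (x/2 + 1/4)*(x + 1)*(x + 5/4)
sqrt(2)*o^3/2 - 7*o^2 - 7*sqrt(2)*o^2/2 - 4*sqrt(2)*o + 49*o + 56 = (o - 8)*(o - 7*sqrt(2))*(sqrt(2)*o/2 + sqrt(2)/2)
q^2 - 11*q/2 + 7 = (q - 7/2)*(q - 2)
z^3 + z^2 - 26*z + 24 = (z - 4)*(z - 1)*(z + 6)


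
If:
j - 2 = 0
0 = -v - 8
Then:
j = 2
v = -8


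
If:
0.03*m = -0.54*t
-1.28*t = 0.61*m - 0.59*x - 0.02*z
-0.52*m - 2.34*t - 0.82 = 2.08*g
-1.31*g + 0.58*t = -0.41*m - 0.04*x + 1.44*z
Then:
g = -0.409514823884441*z - 0.247500335785517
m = 2.18407906071702*z - 0.782562311708014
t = 0.0434756839837786 - 0.12133772559539*z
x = 1.96097616656827*z - 0.714769719733309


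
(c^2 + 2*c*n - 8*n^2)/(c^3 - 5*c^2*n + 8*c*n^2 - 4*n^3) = (c + 4*n)/(c^2 - 3*c*n + 2*n^2)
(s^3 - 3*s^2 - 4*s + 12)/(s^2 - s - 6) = s - 2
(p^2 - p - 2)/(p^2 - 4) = (p + 1)/(p + 2)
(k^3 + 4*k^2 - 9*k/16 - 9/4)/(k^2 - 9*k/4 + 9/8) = (4*k^2 + 19*k + 12)/(2*(2*k - 3))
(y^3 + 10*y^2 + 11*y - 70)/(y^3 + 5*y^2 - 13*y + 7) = (y^2 + 3*y - 10)/(y^2 - 2*y + 1)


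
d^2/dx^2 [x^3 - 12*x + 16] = 6*x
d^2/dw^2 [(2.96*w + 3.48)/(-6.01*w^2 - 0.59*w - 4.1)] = (-(2.96*w + 3.48)*(12.02*w + 0.59)*(24.04*w + 1.18) + (106.7376*w + 45.3224)*(6.01*w^2 + 0.59*w + 4.1))/(6.01*w^2 + 0.59*w + 4.1)^3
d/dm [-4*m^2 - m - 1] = -8*m - 1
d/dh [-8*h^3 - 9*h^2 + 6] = 6*h*(-4*h - 3)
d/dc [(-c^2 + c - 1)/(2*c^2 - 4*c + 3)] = (2*c^2 - 2*c - 1)/(4*c^4 - 16*c^3 + 28*c^2 - 24*c + 9)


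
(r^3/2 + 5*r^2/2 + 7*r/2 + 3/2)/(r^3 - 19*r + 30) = (r^3 + 5*r^2 + 7*r + 3)/(2*(r^3 - 19*r + 30))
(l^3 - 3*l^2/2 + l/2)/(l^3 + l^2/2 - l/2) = (l - 1)/(l + 1)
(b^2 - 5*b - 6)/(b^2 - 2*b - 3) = (b - 6)/(b - 3)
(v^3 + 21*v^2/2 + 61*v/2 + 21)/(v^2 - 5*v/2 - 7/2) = (2*v^2 + 19*v + 42)/(2*v - 7)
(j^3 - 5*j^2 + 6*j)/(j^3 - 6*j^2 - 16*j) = (-j^2 + 5*j - 6)/(-j^2 + 6*j + 16)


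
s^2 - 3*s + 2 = (s - 2)*(s - 1)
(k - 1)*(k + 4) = k^2 + 3*k - 4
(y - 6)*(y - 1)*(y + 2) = y^3 - 5*y^2 - 8*y + 12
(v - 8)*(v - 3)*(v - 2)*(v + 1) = v^4 - 12*v^3 + 33*v^2 - 2*v - 48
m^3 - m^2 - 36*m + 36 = (m - 6)*(m - 1)*(m + 6)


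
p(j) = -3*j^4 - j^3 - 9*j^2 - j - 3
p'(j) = -12*j^3 - 3*j^2 - 18*j - 1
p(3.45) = -579.64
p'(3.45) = -591.57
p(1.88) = -80.81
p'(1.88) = -125.18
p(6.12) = -4783.93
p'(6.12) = -2974.17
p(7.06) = -8263.70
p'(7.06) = -4500.36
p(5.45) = -3084.37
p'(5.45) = -2130.75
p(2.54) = -204.86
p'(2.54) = -262.72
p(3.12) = -408.38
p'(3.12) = -450.82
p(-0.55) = -5.28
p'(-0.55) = 9.99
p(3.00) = -357.00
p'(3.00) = -406.00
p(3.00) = -357.00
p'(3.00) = -406.00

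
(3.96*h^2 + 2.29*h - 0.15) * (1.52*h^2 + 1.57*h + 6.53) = 6.0192*h^4 + 9.698*h^3 + 29.2261*h^2 + 14.7182*h - 0.9795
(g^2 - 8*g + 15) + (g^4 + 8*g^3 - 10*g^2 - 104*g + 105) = g^4 + 8*g^3 - 9*g^2 - 112*g + 120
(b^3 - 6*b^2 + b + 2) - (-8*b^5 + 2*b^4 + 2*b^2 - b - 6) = 8*b^5 - 2*b^4 + b^3 - 8*b^2 + 2*b + 8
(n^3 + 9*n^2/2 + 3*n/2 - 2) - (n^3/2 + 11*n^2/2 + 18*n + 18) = n^3/2 - n^2 - 33*n/2 - 20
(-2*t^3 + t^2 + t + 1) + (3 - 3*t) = -2*t^3 + t^2 - 2*t + 4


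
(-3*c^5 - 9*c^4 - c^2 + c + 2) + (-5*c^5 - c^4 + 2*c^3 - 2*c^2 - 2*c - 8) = -8*c^5 - 10*c^4 + 2*c^3 - 3*c^2 - c - 6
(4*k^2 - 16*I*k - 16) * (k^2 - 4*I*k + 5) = 4*k^4 - 32*I*k^3 - 60*k^2 - 16*I*k - 80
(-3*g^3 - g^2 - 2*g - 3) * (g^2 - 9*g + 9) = -3*g^5 + 26*g^4 - 20*g^3 + 6*g^2 + 9*g - 27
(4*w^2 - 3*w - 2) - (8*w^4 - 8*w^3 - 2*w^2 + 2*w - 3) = -8*w^4 + 8*w^3 + 6*w^2 - 5*w + 1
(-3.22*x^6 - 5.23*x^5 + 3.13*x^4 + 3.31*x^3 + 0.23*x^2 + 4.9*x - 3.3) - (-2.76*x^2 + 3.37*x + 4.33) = -3.22*x^6 - 5.23*x^5 + 3.13*x^4 + 3.31*x^3 + 2.99*x^2 + 1.53*x - 7.63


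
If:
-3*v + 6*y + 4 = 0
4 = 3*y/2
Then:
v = 20/3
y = 8/3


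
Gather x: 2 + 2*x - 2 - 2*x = 0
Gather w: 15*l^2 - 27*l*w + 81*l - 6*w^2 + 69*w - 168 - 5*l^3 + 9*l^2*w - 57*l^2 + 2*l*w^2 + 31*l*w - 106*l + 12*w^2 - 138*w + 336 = -5*l^3 - 42*l^2 - 25*l + w^2*(2*l + 6) + w*(9*l^2 + 4*l - 69) + 168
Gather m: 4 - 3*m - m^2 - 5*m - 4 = -m^2 - 8*m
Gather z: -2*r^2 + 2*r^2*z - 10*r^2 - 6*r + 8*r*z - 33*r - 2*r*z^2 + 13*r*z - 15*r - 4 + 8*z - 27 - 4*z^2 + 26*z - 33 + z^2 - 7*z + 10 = -12*r^2 - 54*r + z^2*(-2*r - 3) + z*(2*r^2 + 21*r + 27) - 54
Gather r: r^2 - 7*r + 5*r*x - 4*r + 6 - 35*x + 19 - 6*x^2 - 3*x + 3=r^2 + r*(5*x - 11) - 6*x^2 - 38*x + 28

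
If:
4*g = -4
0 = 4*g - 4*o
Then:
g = -1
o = -1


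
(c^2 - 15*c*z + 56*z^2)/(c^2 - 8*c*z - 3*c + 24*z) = (c - 7*z)/(c - 3)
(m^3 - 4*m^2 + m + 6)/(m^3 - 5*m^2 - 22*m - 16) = (m^2 - 5*m + 6)/(m^2 - 6*m - 16)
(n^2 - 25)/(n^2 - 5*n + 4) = (n^2 - 25)/(n^2 - 5*n + 4)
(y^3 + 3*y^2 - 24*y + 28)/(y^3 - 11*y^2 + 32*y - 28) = (y + 7)/(y - 7)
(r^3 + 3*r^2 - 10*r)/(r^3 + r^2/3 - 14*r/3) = 3*(r + 5)/(3*r + 7)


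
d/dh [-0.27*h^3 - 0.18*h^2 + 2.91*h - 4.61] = -0.81*h^2 - 0.36*h + 2.91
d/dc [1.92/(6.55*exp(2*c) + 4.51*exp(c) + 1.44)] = (-25.152*exp(c) - 8.6592)*exp(c)/(6.55*exp(2*c) + 4.51*exp(c) + 1.44)^2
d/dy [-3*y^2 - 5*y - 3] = -6*y - 5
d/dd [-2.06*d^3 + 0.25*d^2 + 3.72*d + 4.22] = -6.18*d^2 + 0.5*d + 3.72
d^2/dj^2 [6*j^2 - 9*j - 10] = 12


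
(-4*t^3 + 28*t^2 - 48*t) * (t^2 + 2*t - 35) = -4*t^5 + 20*t^4 + 148*t^3 - 1076*t^2 + 1680*t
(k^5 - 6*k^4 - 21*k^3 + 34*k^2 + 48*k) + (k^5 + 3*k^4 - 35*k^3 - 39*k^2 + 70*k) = 2*k^5 - 3*k^4 - 56*k^3 - 5*k^2 + 118*k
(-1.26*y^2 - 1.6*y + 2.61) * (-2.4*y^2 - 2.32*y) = 3.024*y^4 + 6.7632*y^3 - 2.552*y^2 - 6.0552*y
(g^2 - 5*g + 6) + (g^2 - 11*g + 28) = 2*g^2 - 16*g + 34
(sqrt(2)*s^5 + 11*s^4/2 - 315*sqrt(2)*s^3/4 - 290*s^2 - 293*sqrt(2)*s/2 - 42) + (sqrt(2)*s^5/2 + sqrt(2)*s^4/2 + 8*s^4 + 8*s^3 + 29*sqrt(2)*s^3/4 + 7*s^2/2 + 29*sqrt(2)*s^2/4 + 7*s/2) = 3*sqrt(2)*s^5/2 + sqrt(2)*s^4/2 + 27*s^4/2 - 143*sqrt(2)*s^3/2 + 8*s^3 - 573*s^2/2 + 29*sqrt(2)*s^2/4 - 293*sqrt(2)*s/2 + 7*s/2 - 42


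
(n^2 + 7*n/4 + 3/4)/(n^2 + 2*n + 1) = (n + 3/4)/(n + 1)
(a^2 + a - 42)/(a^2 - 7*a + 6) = (a + 7)/(a - 1)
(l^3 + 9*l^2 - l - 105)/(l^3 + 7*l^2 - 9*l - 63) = (l + 5)/(l + 3)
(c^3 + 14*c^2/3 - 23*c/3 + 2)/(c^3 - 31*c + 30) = (c - 1/3)/(c - 5)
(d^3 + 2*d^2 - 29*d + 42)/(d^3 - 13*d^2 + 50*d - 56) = (d^2 + 4*d - 21)/(d^2 - 11*d + 28)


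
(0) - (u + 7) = -u - 7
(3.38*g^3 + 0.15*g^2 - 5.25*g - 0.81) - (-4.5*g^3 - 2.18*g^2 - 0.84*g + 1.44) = 7.88*g^3 + 2.33*g^2 - 4.41*g - 2.25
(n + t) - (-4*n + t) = 5*n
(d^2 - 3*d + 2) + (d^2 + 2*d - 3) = 2*d^2 - d - 1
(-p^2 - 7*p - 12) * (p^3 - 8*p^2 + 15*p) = -p^5 + p^4 + 29*p^3 - 9*p^2 - 180*p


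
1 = 1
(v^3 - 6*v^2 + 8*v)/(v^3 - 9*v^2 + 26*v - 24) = v/(v - 3)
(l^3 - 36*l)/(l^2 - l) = (l^2 - 36)/(l - 1)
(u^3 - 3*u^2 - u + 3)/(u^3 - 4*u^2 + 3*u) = (u + 1)/u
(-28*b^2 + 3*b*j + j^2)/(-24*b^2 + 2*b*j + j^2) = (7*b + j)/(6*b + j)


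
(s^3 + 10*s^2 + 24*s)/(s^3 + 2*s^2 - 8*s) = (s + 6)/(s - 2)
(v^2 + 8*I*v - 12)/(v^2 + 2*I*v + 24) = (v + 2*I)/(v - 4*I)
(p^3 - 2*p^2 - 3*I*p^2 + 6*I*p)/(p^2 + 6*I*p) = (p^2 - 2*p - 3*I*p + 6*I)/(p + 6*I)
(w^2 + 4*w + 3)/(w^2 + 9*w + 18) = (w + 1)/(w + 6)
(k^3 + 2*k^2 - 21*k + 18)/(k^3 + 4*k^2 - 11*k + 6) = (k - 3)/(k - 1)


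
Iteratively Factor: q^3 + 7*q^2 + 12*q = (q)*(q^2 + 7*q + 12) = q*(q + 3)*(q + 4)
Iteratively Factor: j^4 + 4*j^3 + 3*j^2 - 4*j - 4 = (j + 2)*(j^3 + 2*j^2 - j - 2) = (j + 2)^2*(j^2 - 1) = (j - 1)*(j + 2)^2*(j + 1)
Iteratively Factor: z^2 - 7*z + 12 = (z - 3)*(z - 4)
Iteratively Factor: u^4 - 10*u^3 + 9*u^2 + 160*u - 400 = (u - 5)*(u^3 - 5*u^2 - 16*u + 80) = (u - 5)^2*(u^2 - 16) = (u - 5)^2*(u - 4)*(u + 4)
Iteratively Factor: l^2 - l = (l)*(l - 1)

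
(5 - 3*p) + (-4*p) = 5 - 7*p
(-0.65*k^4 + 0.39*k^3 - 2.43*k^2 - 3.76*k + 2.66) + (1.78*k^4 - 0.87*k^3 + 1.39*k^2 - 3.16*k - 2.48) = 1.13*k^4 - 0.48*k^3 - 1.04*k^2 - 6.92*k + 0.18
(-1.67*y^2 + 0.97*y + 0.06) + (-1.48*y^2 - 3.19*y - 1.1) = -3.15*y^2 - 2.22*y - 1.04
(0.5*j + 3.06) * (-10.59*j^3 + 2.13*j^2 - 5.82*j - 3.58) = -5.295*j^4 - 31.3404*j^3 + 3.6078*j^2 - 19.5992*j - 10.9548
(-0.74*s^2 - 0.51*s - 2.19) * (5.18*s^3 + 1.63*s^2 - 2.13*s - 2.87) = -3.8332*s^5 - 3.848*s^4 - 10.5993*s^3 - 0.359599999999999*s^2 + 6.1284*s + 6.2853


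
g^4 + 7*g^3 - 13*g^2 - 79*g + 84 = (g - 3)*(g - 1)*(g + 4)*(g + 7)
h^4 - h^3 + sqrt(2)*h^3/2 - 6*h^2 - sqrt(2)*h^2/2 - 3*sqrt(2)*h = h*(h - 3)*(h + 2)*(h + sqrt(2)/2)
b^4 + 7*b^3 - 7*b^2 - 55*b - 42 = (b - 3)*(b + 1)*(b + 2)*(b + 7)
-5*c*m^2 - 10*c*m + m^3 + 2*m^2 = m*(-5*c + m)*(m + 2)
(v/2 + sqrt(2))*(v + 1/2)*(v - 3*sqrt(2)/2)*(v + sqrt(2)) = v^4/2 + v^3/4 + 3*sqrt(2)*v^3/4 - 5*v^2/2 + 3*sqrt(2)*v^2/8 - 3*sqrt(2)*v - 5*v/4 - 3*sqrt(2)/2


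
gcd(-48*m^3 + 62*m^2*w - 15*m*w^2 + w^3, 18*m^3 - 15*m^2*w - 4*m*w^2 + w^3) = 6*m^2 - 7*m*w + w^2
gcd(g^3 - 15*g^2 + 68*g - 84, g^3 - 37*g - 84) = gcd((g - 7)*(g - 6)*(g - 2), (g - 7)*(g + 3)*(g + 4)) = g - 7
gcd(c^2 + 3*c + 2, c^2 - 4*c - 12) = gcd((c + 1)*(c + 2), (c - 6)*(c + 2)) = c + 2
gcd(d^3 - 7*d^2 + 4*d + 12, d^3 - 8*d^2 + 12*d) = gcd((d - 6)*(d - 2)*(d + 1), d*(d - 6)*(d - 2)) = d^2 - 8*d + 12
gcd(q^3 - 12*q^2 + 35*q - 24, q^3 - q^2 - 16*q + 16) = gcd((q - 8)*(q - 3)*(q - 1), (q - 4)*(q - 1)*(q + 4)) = q - 1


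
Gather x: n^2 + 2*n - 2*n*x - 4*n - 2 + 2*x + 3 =n^2 - 2*n + x*(2 - 2*n) + 1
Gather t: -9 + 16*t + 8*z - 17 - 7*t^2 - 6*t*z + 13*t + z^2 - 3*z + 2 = -7*t^2 + t*(29 - 6*z) + z^2 + 5*z - 24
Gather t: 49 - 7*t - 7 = 42 - 7*t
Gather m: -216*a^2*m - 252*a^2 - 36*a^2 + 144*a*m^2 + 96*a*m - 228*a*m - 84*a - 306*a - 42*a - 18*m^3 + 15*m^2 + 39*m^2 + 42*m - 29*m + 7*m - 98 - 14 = -288*a^2 - 432*a - 18*m^3 + m^2*(144*a + 54) + m*(-216*a^2 - 132*a + 20) - 112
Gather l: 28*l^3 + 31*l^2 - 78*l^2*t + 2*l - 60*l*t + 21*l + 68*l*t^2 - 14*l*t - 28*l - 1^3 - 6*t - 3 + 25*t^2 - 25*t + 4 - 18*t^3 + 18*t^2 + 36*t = 28*l^3 + l^2*(31 - 78*t) + l*(68*t^2 - 74*t - 5) - 18*t^3 + 43*t^2 + 5*t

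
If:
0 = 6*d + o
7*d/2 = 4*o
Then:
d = 0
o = 0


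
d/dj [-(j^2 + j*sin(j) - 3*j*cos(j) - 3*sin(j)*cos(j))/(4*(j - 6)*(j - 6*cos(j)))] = ((j - 6)*(j - 6*cos(j))*(-3*j*sin(j) - j*cos(j) - 2*j - sin(j) + 3*cos(j) + 3*cos(2*j)) + (j - 6)*(6*sin(j) + 1)*(j^2 + j*sin(j) - 3*j*cos(j) - 3*sin(2*j)/2) + (j - 6*cos(j))*(j^2 + j*sin(j) - 3*j*cos(j) - 3*sin(2*j)/2))/(4*(j - 6)^2*(j - 6*cos(j))^2)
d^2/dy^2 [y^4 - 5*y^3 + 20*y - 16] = 6*y*(2*y - 5)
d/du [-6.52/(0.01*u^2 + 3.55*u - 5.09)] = (0.1304*u + 23.146)/(0.01*u^2 + 3.55*u - 5.09)^2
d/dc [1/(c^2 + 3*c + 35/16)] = 256*(-2*c - 3)/(16*c^2 + 48*c + 35)^2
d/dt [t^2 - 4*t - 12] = 2*t - 4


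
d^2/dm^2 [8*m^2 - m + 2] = 16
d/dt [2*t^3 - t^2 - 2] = 2*t*(3*t - 1)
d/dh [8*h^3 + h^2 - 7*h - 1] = 24*h^2 + 2*h - 7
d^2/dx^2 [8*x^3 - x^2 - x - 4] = 48*x - 2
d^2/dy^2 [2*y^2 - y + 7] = 4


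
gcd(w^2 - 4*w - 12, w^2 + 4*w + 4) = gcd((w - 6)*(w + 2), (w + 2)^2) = w + 2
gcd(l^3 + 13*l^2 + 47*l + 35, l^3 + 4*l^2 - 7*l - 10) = l^2 + 6*l + 5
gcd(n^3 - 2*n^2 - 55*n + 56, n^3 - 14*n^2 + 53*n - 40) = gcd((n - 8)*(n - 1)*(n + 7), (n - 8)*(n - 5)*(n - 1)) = n^2 - 9*n + 8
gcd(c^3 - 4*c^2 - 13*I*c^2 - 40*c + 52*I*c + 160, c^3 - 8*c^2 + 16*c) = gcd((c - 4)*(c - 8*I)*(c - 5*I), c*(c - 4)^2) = c - 4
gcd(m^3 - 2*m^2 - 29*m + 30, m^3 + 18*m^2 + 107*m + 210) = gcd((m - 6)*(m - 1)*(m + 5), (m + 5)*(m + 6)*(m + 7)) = m + 5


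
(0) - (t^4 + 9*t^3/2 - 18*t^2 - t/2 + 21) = -t^4 - 9*t^3/2 + 18*t^2 + t/2 - 21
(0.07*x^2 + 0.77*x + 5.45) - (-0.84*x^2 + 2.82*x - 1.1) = 0.91*x^2 - 2.05*x + 6.55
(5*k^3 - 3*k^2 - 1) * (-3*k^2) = -15*k^5 + 9*k^4 + 3*k^2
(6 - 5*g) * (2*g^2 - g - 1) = -10*g^3 + 17*g^2 - g - 6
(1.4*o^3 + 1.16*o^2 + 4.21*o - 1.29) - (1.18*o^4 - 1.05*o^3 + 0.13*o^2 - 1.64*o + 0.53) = -1.18*o^4 + 2.45*o^3 + 1.03*o^2 + 5.85*o - 1.82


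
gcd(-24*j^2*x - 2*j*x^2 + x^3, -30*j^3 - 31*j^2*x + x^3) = -6*j + x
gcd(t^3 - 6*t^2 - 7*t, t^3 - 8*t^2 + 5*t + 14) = t^2 - 6*t - 7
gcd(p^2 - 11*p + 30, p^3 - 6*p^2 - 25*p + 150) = p^2 - 11*p + 30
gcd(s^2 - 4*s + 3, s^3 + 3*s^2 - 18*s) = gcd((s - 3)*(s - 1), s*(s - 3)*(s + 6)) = s - 3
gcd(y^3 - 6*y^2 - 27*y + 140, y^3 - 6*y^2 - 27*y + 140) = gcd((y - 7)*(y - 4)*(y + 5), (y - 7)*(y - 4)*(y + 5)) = y^3 - 6*y^2 - 27*y + 140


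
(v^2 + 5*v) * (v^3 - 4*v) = v^5 + 5*v^4 - 4*v^3 - 20*v^2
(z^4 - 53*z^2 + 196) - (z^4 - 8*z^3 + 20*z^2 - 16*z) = 8*z^3 - 73*z^2 + 16*z + 196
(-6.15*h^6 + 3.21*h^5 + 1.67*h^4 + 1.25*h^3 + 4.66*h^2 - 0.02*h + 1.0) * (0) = 0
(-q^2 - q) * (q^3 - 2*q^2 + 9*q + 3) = -q^5 + q^4 - 7*q^3 - 12*q^2 - 3*q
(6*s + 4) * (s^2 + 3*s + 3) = 6*s^3 + 22*s^2 + 30*s + 12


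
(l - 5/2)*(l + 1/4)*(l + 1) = l^3 - 5*l^2/4 - 23*l/8 - 5/8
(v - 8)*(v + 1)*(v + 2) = v^3 - 5*v^2 - 22*v - 16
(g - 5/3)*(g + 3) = g^2 + 4*g/3 - 5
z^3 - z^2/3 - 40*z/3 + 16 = (z - 3)*(z - 4/3)*(z + 4)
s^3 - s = s*(s - 1)*(s + 1)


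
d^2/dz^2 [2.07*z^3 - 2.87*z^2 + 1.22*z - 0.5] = 12.42*z - 5.74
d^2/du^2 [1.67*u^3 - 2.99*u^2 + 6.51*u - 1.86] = 10.02*u - 5.98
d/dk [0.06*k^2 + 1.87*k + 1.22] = 0.12*k + 1.87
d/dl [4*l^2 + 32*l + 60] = 8*l + 32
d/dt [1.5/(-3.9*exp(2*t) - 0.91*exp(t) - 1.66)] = (11.7*exp(t) + 1.365)*exp(t)/(3.9*exp(2*t) + 0.91*exp(t) + 1.66)^2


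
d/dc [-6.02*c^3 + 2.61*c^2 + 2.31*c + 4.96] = -18.06*c^2 + 5.22*c + 2.31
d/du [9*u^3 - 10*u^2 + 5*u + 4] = 27*u^2 - 20*u + 5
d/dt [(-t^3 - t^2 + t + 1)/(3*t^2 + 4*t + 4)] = t*(-3*t^3 - 8*t^2 - 19*t - 14)/(9*t^4 + 24*t^3 + 40*t^2 + 32*t + 16)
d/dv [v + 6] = 1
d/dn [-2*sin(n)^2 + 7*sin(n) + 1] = (7 - 4*sin(n))*cos(n)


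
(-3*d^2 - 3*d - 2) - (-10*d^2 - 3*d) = 7*d^2 - 2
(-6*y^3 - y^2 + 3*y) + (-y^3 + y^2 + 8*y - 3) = -7*y^3 + 11*y - 3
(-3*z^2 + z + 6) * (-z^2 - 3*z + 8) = 3*z^4 + 8*z^3 - 33*z^2 - 10*z + 48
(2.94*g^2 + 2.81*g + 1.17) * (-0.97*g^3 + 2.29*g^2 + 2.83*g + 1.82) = -2.8518*g^5 + 4.0069*g^4 + 13.6202*g^3 + 15.9824*g^2 + 8.4253*g + 2.1294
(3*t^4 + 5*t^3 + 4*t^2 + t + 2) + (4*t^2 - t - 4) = 3*t^4 + 5*t^3 + 8*t^2 - 2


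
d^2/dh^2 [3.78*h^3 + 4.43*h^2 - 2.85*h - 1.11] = 22.68*h + 8.86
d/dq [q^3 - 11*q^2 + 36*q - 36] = 3*q^2 - 22*q + 36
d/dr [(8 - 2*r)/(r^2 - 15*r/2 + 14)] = 8/(4*r^2 - 28*r + 49)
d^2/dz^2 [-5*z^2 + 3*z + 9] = -10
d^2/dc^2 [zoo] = 0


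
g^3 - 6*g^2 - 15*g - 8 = (g - 8)*(g + 1)^2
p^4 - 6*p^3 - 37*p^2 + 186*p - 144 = (p - 8)*(p - 3)*(p - 1)*(p + 6)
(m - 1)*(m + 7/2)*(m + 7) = m^3 + 19*m^2/2 + 14*m - 49/2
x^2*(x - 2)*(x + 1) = x^4 - x^3 - 2*x^2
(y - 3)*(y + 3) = y^2 - 9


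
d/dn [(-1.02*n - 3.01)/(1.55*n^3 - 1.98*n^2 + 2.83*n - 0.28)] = (3.162*n^3 + 11.9769*n^2 - 11.9196*n + 8.8039)/(2.4025*n^6 - 6.138*n^5 + 12.6934*n^4 - 12.0748*n^3 + 9.1177*n^2 - 1.5848*n + 0.0784)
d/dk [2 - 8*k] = -8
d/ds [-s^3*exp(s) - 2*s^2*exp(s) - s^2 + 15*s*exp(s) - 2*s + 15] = -s^3*exp(s) - 5*s^2*exp(s) + 11*s*exp(s) - 2*s + 15*exp(s) - 2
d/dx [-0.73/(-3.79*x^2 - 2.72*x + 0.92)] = (-5.5334*x - 1.9856)/(3.79*x^2 + 2.72*x - 0.92)^2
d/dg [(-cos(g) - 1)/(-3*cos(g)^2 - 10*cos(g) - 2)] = (3*cos(g)^2 + 6*cos(g) + 8)*sin(g)/(-3*sin(g)^2 + 10*cos(g) + 5)^2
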